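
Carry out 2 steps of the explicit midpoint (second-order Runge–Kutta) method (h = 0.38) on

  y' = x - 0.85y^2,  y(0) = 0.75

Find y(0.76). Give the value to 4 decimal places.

Midpoint: k1 = f(x_n, y_n); k2 = f(x_n + h/2, y_n + (h/2)·k1); y_{n+1} = y_n + h·k2.
x=0.000000, y=0.750000:
  k1 = f(0.000000, 0.750000) = -0.478125
  k2 = f(0.190000, 0.659156) = -0.179314
  y ← 0.750000 + 0.38·(-0.179314) = 0.681861
x=0.380000, y=0.681861:
  k1 = f(0.380000, 0.681861) = -0.015194
  k2 = f(0.570000, 0.678974) = 0.178145
  y ← 0.681861 + 0.38·0.178145 = 0.749556
y(0.76) ≈ 0.7496

0.7496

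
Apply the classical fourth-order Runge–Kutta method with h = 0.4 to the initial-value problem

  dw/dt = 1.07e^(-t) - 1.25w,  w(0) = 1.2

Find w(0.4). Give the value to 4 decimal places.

RK4: k1 = f(t_n, w_n); k2 = f(t_n + h/2, w_n + (h/2)·k1); k3 = f(t_n + h/2, w_n + (h/2)·k2); k4 = f(t_n + h, w_n + h·k3); w_{n+1} = w_n + (h/6)·(k1 + 2k2 + 2k3 + k4).
t=0.000000, w=1.200000:
  k1 = f(0.000000, 1.200000) = -0.430000
  k2 = f(0.200000, 1.114000) = -0.516458
  k3 = f(0.200000, 1.096708) = -0.494844
  k4 = f(0.400000, 1.002063) = -0.535336
  w ← 1.200000 + (0.4/6)·(k1 + 2k2 + 2k3 + k4) = 1.000804
w(0.4) ≈ 1.0008

1.0008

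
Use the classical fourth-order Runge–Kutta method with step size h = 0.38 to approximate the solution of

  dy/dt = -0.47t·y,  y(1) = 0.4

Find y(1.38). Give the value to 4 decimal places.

0.3234

RK4: k1 = f(t_n, y_n); k2 = f(t_n + h/2, y_n + (h/2)·k1); k3 = f(t_n + h/2, y_n + (h/2)·k2); k4 = f(t_n + h, y_n + h·k3); y_{n+1} = y_n + (h/6)·(k1 + 2k2 + 2k3 + k4).
t=1.000000, y=0.400000:
  k1 = f(1.000000, 0.400000) = -0.188000
  k2 = f(1.190000, 0.364280) = -0.203742
  k3 = f(1.190000, 0.361289) = -0.202069
  k4 = f(1.380000, 0.323214) = -0.209636
  y ← 0.400000 + (0.38/6)·(k1 + 2k2 + 2k3 + k4) = 0.323414
y(1.38) ≈ 0.3234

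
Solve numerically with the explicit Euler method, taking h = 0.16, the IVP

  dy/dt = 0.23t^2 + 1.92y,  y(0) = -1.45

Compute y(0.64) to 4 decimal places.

-4.2188

Euler: y_{n+1} = y_n + h·f(t_n, y_n).
t=0.000000, y=-1.450000: f=-2.784000 → y ← -1.450000 + 0.16·(-2.784000) = -1.895440
t=0.160000, y=-1.895440: f=-3.633357 → y ← -1.895440 + 0.16·(-3.633357) = -2.476777
t=0.320000, y=-2.476777: f=-4.731860 → y ← -2.476777 + 0.16·(-4.731860) = -3.233875
t=0.480000, y=-3.233875: f=-6.156047 → y ← -3.233875 + 0.16·(-6.156047) = -4.218842
y(0.64) ≈ -4.2188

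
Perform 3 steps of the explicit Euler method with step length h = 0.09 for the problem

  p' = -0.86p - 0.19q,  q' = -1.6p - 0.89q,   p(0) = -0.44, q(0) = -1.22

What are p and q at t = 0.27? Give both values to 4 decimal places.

Euler on (p,q): p_{n+1} = p_n + h·p', q_{n+1} = q_n + h·q'.
0.000000: (-0.440000, -1.220000); f=(0.610200, 1.789800) → (-0.385082, -1.058918)
0.090000: (-0.385082, -1.058918); f=(0.532365, 1.558568) → (-0.337169, -0.918647)
0.180000: (-0.337169, -0.918647); f=(0.464508, 1.357066) → (-0.295363, -0.796511)
(p(0.27), q(0.27)) ≈ (-0.2954, -0.7965)

-0.2954, -0.7965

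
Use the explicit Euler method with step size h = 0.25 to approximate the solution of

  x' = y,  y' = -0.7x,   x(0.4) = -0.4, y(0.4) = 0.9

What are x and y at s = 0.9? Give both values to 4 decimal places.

Euler on (x,y): x_{n+1} = x_n + h·x', y_{n+1} = y_n + h·y'.
0.400000: (-0.400000, 0.900000); f=(0.900000, 0.280000) → (-0.175000, 0.970000)
0.650000: (-0.175000, 0.970000); f=(0.970000, 0.122500) → (0.067500, 1.000625)
(x(0.9), y(0.9)) ≈ (0.0675, 1.0006)

0.0675, 1.0006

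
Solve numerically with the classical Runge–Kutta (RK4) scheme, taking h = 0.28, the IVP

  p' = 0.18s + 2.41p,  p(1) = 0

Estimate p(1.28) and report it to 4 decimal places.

RK4: k1 = f(s_n, p_n); k2 = f(s_n + h/2, p_n + (h/2)·k1); k3 = f(s_n + h/2, p_n + (h/2)·k2); k4 = f(s_n + h, p_n + h·k3); p_{n+1} = p_n + (h/6)·(k1 + 2k2 + 2k3 + k4).
s=1.000000, p=0.000000:
  k1 = f(1.000000, 0.000000) = 0.180000
  k2 = f(1.140000, 0.025200) = 0.265932
  k3 = f(1.140000, 0.037230) = 0.294925
  k4 = f(1.280000, 0.082579) = 0.429416
  p ← 0.000000 + (0.28/6)·(k1 + 2k2 + 2k3 + k4) = 0.080786
p(1.28) ≈ 0.0808

0.0808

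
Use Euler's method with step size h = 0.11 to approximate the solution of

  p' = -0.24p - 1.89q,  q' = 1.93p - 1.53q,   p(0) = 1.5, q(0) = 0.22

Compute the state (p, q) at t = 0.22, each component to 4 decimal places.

1.2731, 0.7174

Euler on (p,q): p_{n+1} = p_n + h·p', q_{n+1} = q_n + h·q'.
0.000000: (1.500000, 0.220000); f=(-0.775800, 2.558400) → (1.414662, 0.501424)
0.110000: (1.414662, 0.501424); f=(-1.287210, 1.963119) → (1.273069, 0.717367)
(p(0.22), q(0.22)) ≈ (1.2731, 0.7174)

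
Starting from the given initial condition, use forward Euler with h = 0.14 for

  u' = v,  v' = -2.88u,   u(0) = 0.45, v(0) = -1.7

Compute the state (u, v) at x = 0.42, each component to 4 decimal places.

Euler on (u,v): u_{n+1} = u_n + h·u', v_{n+1} = v_n + h·v'.
0.000000: (0.450000, -1.700000); f=(-1.700000, -1.296000) → (0.212000, -1.881440)
0.140000: (0.212000, -1.881440); f=(-1.881440, -0.610560) → (-0.051402, -1.966918)
0.280000: (-0.051402, -1.966918); f=(-1.966918, 0.148037) → (-0.326770, -1.946193)
(u(0.42), v(0.42)) ≈ (-0.3268, -1.9462)

-0.3268, -1.9462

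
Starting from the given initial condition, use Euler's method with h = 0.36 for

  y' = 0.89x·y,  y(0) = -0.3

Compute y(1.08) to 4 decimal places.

Euler: y_{n+1} = y_n + h·f(x_n, y_n).
x=0.000000, y=-0.300000: f=0.000000 → y ← -0.300000 + 0.36·0.000000 = -0.300000
x=0.360000, y=-0.300000: f=-0.096120 → y ← -0.300000 + 0.36·(-0.096120) = -0.334603
x=0.720000, y=-0.334603: f=-0.214414 → y ← -0.334603 + 0.36·(-0.214414) = -0.411792
y(1.08) ≈ -0.4118

-0.4118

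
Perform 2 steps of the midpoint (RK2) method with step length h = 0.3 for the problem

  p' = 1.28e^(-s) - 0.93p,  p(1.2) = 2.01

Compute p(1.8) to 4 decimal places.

Midpoint: k1 = f(s_n, p_n); k2 = f(s_n + h/2, p_n + (h/2)·k1); p_{n+1} = p_n + h·k2.
s=1.200000, p=2.010000:
  k1 = f(1.200000, 2.010000) = -1.483771
  k2 = f(1.350000, 1.787434) = -1.330486
  p ← 2.010000 + 0.3·(-1.330486) = 1.610854
s=1.500000, p=1.610854:
  k1 = f(1.500000, 1.610854) = -1.212488
  k2 = f(1.650000, 1.428981) = -1.083128
  p ← 1.610854 + 0.3·(-1.083128) = 1.285916
p(1.8) ≈ 1.2859

1.2859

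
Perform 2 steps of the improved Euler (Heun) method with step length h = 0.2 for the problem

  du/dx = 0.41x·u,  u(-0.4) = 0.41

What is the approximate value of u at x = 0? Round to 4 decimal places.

0.3967

Heun: k1 = f(x_n, u_n); k2 = f(x_n + h, u_n + h·k1); u_{n+1} = u_n + (h/2)·(k1 + k2).
x=-0.400000, u=0.410000:
  k1 = f(-0.400000, 0.410000) = -0.067240
  k2 = f(-0.200000, 0.396552) = -0.032517
  u ← 0.410000 + (0.2/2)·(-0.067240 + (-0.032517)) = 0.400024
x=-0.200000, u=0.400024:
  k1 = f(-0.200000, 0.400024) = -0.032802
  k2 = f(0.000000, 0.393464) = 0.000000
  u ← 0.400024 + (0.2/2)·(-0.032802 + 0.000000) = 0.396744
u(0) ≈ 0.3967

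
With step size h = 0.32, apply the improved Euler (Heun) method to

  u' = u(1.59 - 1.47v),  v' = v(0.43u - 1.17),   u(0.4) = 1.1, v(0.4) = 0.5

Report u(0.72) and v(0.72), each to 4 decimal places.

1.4789, 0.4090

Heun on (u,v): k1 = f(x_n, state_n); k2 = f(x_n + h, state_n + h·k1); state_{n+1} = state_n + (h/2)·(k1 + k2).
0.400000: (1.100000, 0.500000)
  k1 = (0.940500, -0.348500)
  predictor → (1.400960, 0.388480)
  k2 = (1.427486, -0.220496)
  → (1.478878, 0.408961)
(u(0.72), v(0.72)) ≈ (1.4789, 0.4090)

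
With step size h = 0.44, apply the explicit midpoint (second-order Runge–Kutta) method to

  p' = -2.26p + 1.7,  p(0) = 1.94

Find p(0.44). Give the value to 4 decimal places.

1.3461

Midpoint: k1 = f(t_n, p_n); k2 = f(t_n + h/2, p_n + (h/2)·k1); p_{n+1} = p_n + h·k2.
t=0.000000, p=1.940000:
  k1 = f(0.000000, 1.940000) = -2.684400
  k2 = f(0.220000, 1.349432) = -1.349716
  p ← 1.940000 + 0.44·(-1.349716) = 1.346125
p(0.44) ≈ 1.3461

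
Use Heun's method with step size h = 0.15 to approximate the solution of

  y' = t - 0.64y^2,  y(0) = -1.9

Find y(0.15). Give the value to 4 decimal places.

-2.3043

Heun: k1 = f(t_n, y_n); k2 = f(t_n + h, y_n + h·k1); y_{n+1} = y_n + (h/2)·(k1 + k2).
t=0.000000, y=-1.900000:
  k1 = f(0.000000, -1.900000) = -2.310400
  k2 = f(0.150000, -2.246560) = -3.080100
  y ← -1.900000 + (0.15/2)·(-2.310400 + (-3.080100)) = -2.304288
y(0.15) ≈ -2.3043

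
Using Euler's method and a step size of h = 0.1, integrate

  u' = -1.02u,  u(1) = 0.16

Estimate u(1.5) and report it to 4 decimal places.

Euler: u_{n+1} = u_n + h·f(t_n, u_n).
t=1.000000, u=0.160000: f=-0.163200 → u ← 0.160000 + 0.1·(-0.163200) = 0.143680
t=1.100000, u=0.143680: f=-0.146554 → u ← 0.143680 + 0.1·(-0.146554) = 0.129025
t=1.200000, u=0.129025: f=-0.131605 → u ← 0.129025 + 0.1·(-0.131605) = 0.115864
t=1.300000, u=0.115864: f=-0.118181 → u ← 0.115864 + 0.1·(-0.118181) = 0.104046
t=1.400000, u=0.104046: f=-0.106127 → u ← 0.104046 + 0.1·(-0.106127) = 0.093433
u(1.5) ≈ 0.0934

0.0934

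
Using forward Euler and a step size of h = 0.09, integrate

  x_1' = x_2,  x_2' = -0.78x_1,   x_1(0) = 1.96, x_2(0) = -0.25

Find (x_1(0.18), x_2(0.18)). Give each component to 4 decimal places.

1.9026, -0.5236

Euler on (x_1,x_2): x_1_{n+1} = x_1_n + h·x_1', x_2_{n+1} = x_2_n + h·x_2'.
0.000000: (1.960000, -0.250000); f=(-0.250000, -1.528800) → (1.937500, -0.387592)
0.090000: (1.937500, -0.387592); f=(-0.387592, -1.511250) → (1.902617, -0.523605)
(x_1(0.18), x_2(0.18)) ≈ (1.9026, -0.5236)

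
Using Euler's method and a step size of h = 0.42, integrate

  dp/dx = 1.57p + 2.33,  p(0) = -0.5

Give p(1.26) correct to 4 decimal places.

3.0125

Euler: p_{n+1} = p_n + h·f(x_n, p_n).
x=0.000000, p=-0.500000: f=1.545000 → p ← -0.500000 + 0.42·1.545000 = 0.148900
x=0.420000, p=0.148900: f=2.563773 → p ← 0.148900 + 0.42·2.563773 = 1.225685
x=0.840000, p=1.225685: f=4.254325 → p ← 1.225685 + 0.42·4.254325 = 3.012501
p(1.26) ≈ 3.0125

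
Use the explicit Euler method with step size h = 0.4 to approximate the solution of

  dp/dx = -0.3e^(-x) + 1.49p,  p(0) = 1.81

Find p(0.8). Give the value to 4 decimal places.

Euler: p_{n+1} = p_n + h·f(x_n, p_n).
x=0.000000, p=1.810000: f=2.396900 → p ← 1.810000 + 0.4·2.396900 = 2.768760
x=0.400000, p=2.768760: f=3.924356 → p ← 2.768760 + 0.4·3.924356 = 4.338503
p(0.8) ≈ 4.3385

4.3385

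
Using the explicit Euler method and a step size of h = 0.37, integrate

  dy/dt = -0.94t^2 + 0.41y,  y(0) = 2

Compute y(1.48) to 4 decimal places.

Euler: y_{n+1} = y_n + h·f(t_n, y_n).
t=0.000000, y=2.000000: f=0.820000 → y ← 2.000000 + 0.37·0.820000 = 2.303400
t=0.370000, y=2.303400: f=0.815708 → y ← 2.303400 + 0.37·0.815708 = 2.605212
t=0.740000, y=2.605212: f=0.553393 → y ← 2.605212 + 0.37·0.553393 = 2.809967
t=1.110000, y=2.809967: f=-0.006087 → y ← 2.809967 + 0.37·(-0.006087) = 2.807715
y(1.48) ≈ 2.8077

2.8077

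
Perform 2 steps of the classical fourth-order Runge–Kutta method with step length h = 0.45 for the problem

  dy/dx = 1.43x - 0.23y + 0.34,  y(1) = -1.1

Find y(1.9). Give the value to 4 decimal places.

RK4: k1 = f(x_n, y_n); k2 = f(x_n + h/2, y_n + (h/2)·k1); k3 = f(x_n + h/2, y_n + (h/2)·k2); k4 = f(x_n + h, y_n + h·k3); y_{n+1} = y_n + (h/6)·(k1 + 2k2 + 2k3 + k4).
x=1.000000, y=-1.100000:
  k1 = f(1.000000, -1.100000) = 2.023000
  k2 = f(1.225000, -0.644825) = 2.240060
  k3 = f(1.225000, -0.595987) = 2.228827
  k4 = f(1.450000, -0.097028) = 2.435816
  y ← -1.100000 + (0.45/6)·(k1 + 2k2 + 2k3 + k4) = -0.095256
x=1.450000, y=-0.095256:
  k1 = f(1.450000, -0.095256) = 2.435409
  k2 = f(1.675000, 0.452711) = 2.631126
  k3 = f(1.675000, 0.496748) = 2.620998
  k4 = f(1.900000, 1.084193) = 2.807636
  y ← -0.095256 + (0.45/6)·(k1 + 2k2 + 2k3 + k4) = 1.085791
y(1.9) ≈ 1.0858

1.0858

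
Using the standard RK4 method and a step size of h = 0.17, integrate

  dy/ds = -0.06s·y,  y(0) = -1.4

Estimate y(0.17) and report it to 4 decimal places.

RK4: k1 = f(s_n, y_n); k2 = f(s_n + h/2, y_n + (h/2)·k1); k3 = f(s_n + h/2, y_n + (h/2)·k2); k4 = f(s_n + h, y_n + h·k3); y_{n+1} = y_n + (h/6)·(k1 + 2k2 + 2k3 + k4).
s=0.000000, y=-1.400000:
  k1 = f(0.000000, -1.400000) = 0.000000
  k2 = f(0.085000, -1.400000) = 0.007140
  k3 = f(0.085000, -1.399393) = 0.007137
  k4 = f(0.170000, -1.398787) = 0.014268
  y ← -1.400000 + (0.17/6)·(k1 + 2k2 + 2k3 + k4) = -1.398787
y(0.17) ≈ -1.3988

-1.3988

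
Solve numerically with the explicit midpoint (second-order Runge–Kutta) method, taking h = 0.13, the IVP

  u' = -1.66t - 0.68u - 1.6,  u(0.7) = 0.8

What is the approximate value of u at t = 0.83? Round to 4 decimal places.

0.3752

Midpoint: k1 = f(t_n, u_n); k2 = f(t_n + h/2, u_n + (h/2)·k1); u_{n+1} = u_n + h·k2.
t=0.700000, u=0.800000:
  k1 = f(0.700000, 0.800000) = -3.306000
  k2 = f(0.765000, 0.585110) = -3.267775
  u ← 0.800000 + 0.13·(-3.267775) = 0.375189
u(0.83) ≈ 0.3752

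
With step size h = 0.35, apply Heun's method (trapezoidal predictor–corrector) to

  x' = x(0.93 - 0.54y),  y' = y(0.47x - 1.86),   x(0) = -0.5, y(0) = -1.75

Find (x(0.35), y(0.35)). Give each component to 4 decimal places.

-0.8354, -0.9247

Heun on (x,y): k1 = f(t_n, state_n); k2 = f(t_n + h, state_n + h·k1); state_{n+1} = state_n + (h/2)·(k1 + k2).
0.000000: (-0.500000, -1.750000)
  k1 = (-0.937500, 3.666250)
  predictor → (-0.828125, -0.466813)
  k2 = (-0.978909, 1.049963)
  → (-0.835372, -0.924663)
(x(0.35), y(0.35)) ≈ (-0.8354, -0.9247)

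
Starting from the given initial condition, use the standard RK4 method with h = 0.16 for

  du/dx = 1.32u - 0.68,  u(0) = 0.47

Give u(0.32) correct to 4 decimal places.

0.4463

RK4: k1 = f(x_n, u_n); k2 = f(x_n + h/2, u_n + (h/2)·k1); k3 = f(x_n + h/2, u_n + (h/2)·k2); k4 = f(x_n + h, u_n + h·k3); u_{n+1} = u_n + (h/6)·(k1 + 2k2 + 2k3 + k4).
x=0.000000, u=0.470000:
  k1 = f(0.000000, 0.470000) = -0.059600
  k2 = f(0.080000, 0.465232) = -0.065894
  k3 = f(0.080000, 0.464728) = -0.066558
  k4 = f(0.160000, 0.459351) = -0.073657
  u ← 0.470000 + (0.16/6)·(k1 + 2k2 + 2k3 + k4) = 0.459382
x=0.160000, u=0.459382:
  k1 = f(0.160000, 0.459382) = -0.073615
  k2 = f(0.240000, 0.453493) = -0.081389
  k3 = f(0.240000, 0.452871) = -0.082210
  k4 = f(0.320000, 0.446229) = -0.090978
  u ← 0.459382 + (0.16/6)·(k1 + 2k2 + 2k3 + k4) = 0.446268
u(0.32) ≈ 0.4463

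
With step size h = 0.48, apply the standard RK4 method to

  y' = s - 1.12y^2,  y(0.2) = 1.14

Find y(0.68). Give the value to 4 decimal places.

RK4: k1 = f(s_n, y_n); k2 = f(s_n + h/2, y_n + (h/2)·k1); k3 = f(s_n + h/2, y_n + (h/2)·k2); k4 = f(s_n + h, y_n + h·k3); y_{n+1} = y_n + (h/6)·(k1 + 2k2 + 2k3 + k4).
s=0.200000, y=1.140000:
  k1 = f(0.200000, 1.140000) = -1.255552
  k2 = f(0.440000, 0.838668) = -0.347767
  k3 = f(0.440000, 1.056536) = -0.810220
  k4 = f(0.680000, 0.751094) = 0.048160
  y ← 1.140000 + (0.48/6)·(k1 + 2k2 + 2k3 + k4) = 0.858131
y(0.68) ≈ 0.8581

0.8581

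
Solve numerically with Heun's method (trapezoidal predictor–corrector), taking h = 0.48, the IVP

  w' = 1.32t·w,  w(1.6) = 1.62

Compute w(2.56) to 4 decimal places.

16.2458

Heun: k1 = f(t_n, w_n); k2 = f(t_n + h, w_n + h·k1); w_{n+1} = w_n + (h/2)·(k1 + k2).
t=1.600000, w=1.620000:
  k1 = f(1.600000, 1.620000) = 3.421440
  k2 = f(2.080000, 3.262291) = 8.956947
  w ← 1.620000 + (0.48/2)·(3.421440 + 8.956947) = 4.590813
t=2.080000, w=4.590813:
  k1 = f(2.080000, 4.590813) = 12.604536
  k2 = f(2.560000, 10.640990) = 35.958033
  w ← 4.590813 + (0.48/2)·(12.604536 + 35.958033) = 16.245829
w(2.56) ≈ 16.2458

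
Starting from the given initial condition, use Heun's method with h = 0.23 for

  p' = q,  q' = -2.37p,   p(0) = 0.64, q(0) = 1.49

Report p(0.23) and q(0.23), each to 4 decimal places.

Heun on (p,q): k1 = f(x_n, state_n); k2 = f(x_n + h, state_n + h·k1); state_{n+1} = state_n + (h/2)·(k1 + k2).
0.000000: (0.640000, 1.490000)
  k1 = (1.490000, -1.516800)
  predictor → (0.982700, 1.141136)
  k2 = (1.141136, -2.328999)
  → (0.942581, 1.047733)
(p(0.23), q(0.23)) ≈ (0.9426, 1.0477)

0.9426, 1.0477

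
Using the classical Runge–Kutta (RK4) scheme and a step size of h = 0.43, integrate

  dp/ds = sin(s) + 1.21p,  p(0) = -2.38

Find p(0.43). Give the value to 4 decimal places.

RK4: k1 = f(s_n, p_n); k2 = f(s_n + h/2, p_n + (h/2)·k1); k3 = f(s_n + h/2, p_n + (h/2)·k2); k4 = f(s_n + h, p_n + h·k3); p_{n+1} = p_n + (h/6)·(k1 + 2k2 + 2k3 + k4).
s=0.000000, p=-2.380000:
  k1 = f(0.000000, -2.380000) = -2.879800
  k2 = f(0.215000, -2.999157) = -3.415633
  k3 = f(0.215000, -3.114361) = -3.555029
  k4 = f(0.430000, -3.908663) = -4.312611
  p ← -2.380000 + (0.43/6)·(k1 + 2k2 + 2k3 + k4) = -3.894584
p(0.43) ≈ -3.8946

-3.8946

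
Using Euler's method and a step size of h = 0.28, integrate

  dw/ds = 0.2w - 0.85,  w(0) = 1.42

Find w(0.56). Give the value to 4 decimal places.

1.0942

Euler: w_{n+1} = w_n + h·f(s_n, w_n).
s=0.000000, w=1.420000: f=-0.566000 → w ← 1.420000 + 0.28·(-0.566000) = 1.261520
s=0.280000, w=1.261520: f=-0.597696 → w ← 1.261520 + 0.28·(-0.597696) = 1.094165
w(0.56) ≈ 1.0942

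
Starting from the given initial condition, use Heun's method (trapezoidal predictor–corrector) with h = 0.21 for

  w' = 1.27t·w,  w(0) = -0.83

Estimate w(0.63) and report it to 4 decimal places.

-1.0662

Heun: k1 = f(t_n, w_n); k2 = f(t_n + h, w_n + h·k1); w_{n+1} = w_n + (h/2)·(k1 + k2).
t=0.000000, w=-0.830000:
  k1 = f(0.000000, -0.830000) = 0.000000
  k2 = f(0.210000, -0.830000) = -0.221361
  w ← -0.830000 + (0.21/2)·(0.000000 + (-0.221361)) = -0.853243
t=0.210000, w=-0.853243:
  k1 = f(0.210000, -0.853243) = -0.227560
  k2 = f(0.420000, -0.901030) = -0.480610
  w ← -0.853243 + (0.21/2)·(-0.227560 + (-0.480610)) = -0.927601
t=0.420000, w=-0.927601:
  k1 = f(0.420000, -0.927601) = -0.494782
  k2 = f(0.630000, -1.031505) = -0.825307
  w ← -0.927601 + (0.21/2)·(-0.494782 + (-0.825307)) = -1.066210
w(0.63) ≈ -1.0662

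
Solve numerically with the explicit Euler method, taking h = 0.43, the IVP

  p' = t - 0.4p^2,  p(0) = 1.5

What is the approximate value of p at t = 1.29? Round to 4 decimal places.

Euler: p_{n+1} = p_n + h·f(t_n, p_n).
t=0.000000, p=1.500000: f=-0.900000 → p ← 1.500000 + 0.43·(-0.900000) = 1.113000
t=0.430000, p=1.113000: f=-0.065508 → p ← 1.113000 + 0.43·(-0.065508) = 1.084832
t=0.860000, p=1.084832: f=0.389256 → p ← 1.084832 + 0.43·0.389256 = 1.252212
p(1.29) ≈ 1.2522

1.2522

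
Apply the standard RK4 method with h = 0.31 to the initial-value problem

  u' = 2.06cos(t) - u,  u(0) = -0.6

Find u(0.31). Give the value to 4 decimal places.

RK4: k1 = f(t_n, u_n); k2 = f(t_n + h/2, u_n + (h/2)·k1); k3 = f(t_n + h/2, u_n + (h/2)·k2); k4 = f(t_n + h, u_n + h·k3); u_{n+1} = u_n + (h/6)·(k1 + 2k2 + 2k3 + k4).
t=0.000000, u=-0.600000:
  k1 = f(0.000000, -0.600000) = 2.660000
  k2 = f(0.155000, -0.187700) = 2.223004
  k3 = f(0.155000, -0.255434) = 2.290738
  k4 = f(0.310000, 0.110129) = 1.851678
  u ← -0.600000 + (0.31/6)·(k1 + 2k2 + 2k3 + k4) = 0.099523
u(0.31) ≈ 0.0995

0.0995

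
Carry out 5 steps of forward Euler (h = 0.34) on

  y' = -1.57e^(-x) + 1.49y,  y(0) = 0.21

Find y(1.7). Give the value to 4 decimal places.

-3.4603

Euler: y_{n+1} = y_n + h·f(x_n, y_n).
x=0.000000, y=0.210000: f=-1.257100 → y ← 0.210000 + 0.34·(-1.257100) = -0.217414
x=0.340000, y=-0.217414: f=-1.441426 → y ← -0.217414 + 0.34·(-1.441426) = -0.707499
x=0.680000, y=-0.707499: f=-1.849562 → y ← -0.707499 + 0.34·(-1.849562) = -1.336350
x=1.020000, y=-1.336350: f=-2.557296 → y ← -1.336350 + 0.34·(-2.557296) = -2.205831
x=1.360000, y=-2.205831: f=-3.689645 → y ← -2.205831 + 0.34·(-3.689645) = -3.460310
y(1.7) ≈ -3.4603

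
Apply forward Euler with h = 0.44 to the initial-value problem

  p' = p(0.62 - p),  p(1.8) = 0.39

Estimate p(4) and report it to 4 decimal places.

Euler: p_{n+1} = p_n + h·f(x_n, p_n).
x=1.800000, p=0.390000: f=0.089700 → p ← 0.390000 + 0.44·0.089700 = 0.429468
x=2.240000, p=0.429468: f=0.081827 → p ← 0.429468 + 0.44·0.081827 = 0.465472
x=2.680000, p=0.465472: f=0.071928 → p ← 0.465472 + 0.44·0.071928 = 0.497121
x=3.120000, p=0.497121: f=0.061086 → p ← 0.497121 + 0.44·0.061086 = 0.523998
x=3.560000, p=0.523998: f=0.050305 → p ← 0.523998 + 0.44·0.050305 = 0.546132
p(4) ≈ 0.5461

0.5461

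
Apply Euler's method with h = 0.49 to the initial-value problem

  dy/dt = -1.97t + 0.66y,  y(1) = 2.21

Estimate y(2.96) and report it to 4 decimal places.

Euler: y_{n+1} = y_n + h·f(t_n, y_n).
t=1.000000, y=2.210000: f=-0.511400 → y ← 2.210000 + 0.49·(-0.511400) = 1.959414
t=1.490000, y=1.959414: f=-1.642087 → y ← 1.959414 + 0.49·(-1.642087) = 1.154791
t=1.980000, y=1.154791: f=-3.138438 → y ← 1.154791 + 0.49·(-3.138438) = -0.383043
t=2.470000, y=-0.383043: f=-5.118708 → y ← -0.383043 + 0.49·(-5.118708) = -2.891210
y(2.96) ≈ -2.8912

-2.8912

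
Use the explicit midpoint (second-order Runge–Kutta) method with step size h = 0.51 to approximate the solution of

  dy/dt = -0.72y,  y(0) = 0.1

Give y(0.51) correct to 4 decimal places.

0.0700

Midpoint: k1 = f(t_n, y_n); k2 = f(t_n + h/2, y_n + (h/2)·k1); y_{n+1} = y_n + h·k2.
t=0.000000, y=0.100000:
  k1 = f(0.000000, 0.100000) = -0.072000
  k2 = f(0.255000, 0.081640) = -0.058781
  y ← 0.100000 + 0.51·(-0.058781) = 0.070022
y(0.51) ≈ 0.0700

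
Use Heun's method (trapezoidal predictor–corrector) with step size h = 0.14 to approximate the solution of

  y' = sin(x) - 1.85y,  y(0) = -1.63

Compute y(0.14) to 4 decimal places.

-1.2527

Heun: k1 = f(x_n, y_n); k2 = f(x_n + h, y_n + h·k1); y_{n+1} = y_n + (h/2)·(k1 + k2).
x=0.000000, y=-1.630000:
  k1 = f(0.000000, -1.630000) = 3.015500
  k2 = f(0.140000, -1.207830) = 2.374029
  y ← -1.630000 + (0.14/2)·(3.015500 + 2.374029) = -1.252733
y(0.14) ≈ -1.2527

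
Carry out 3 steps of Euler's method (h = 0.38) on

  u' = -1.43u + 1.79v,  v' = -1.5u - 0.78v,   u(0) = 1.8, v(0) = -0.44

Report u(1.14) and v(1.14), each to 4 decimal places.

Euler on (u,v): u_{n+1} = u_n + h·u', v_{n+1} = v_n + h·v'.
0.000000: (1.800000, -0.440000); f=(-3.361600, -2.356800) → (0.522592, -1.335584)
0.380000: (0.522592, -1.335584); f=(-3.138002, 0.257868) → (-0.669849, -1.237594)
0.760000: (-0.669849, -1.237594); f=(-1.257410, 1.970097) → (-1.147665, -0.488958)
(u(1.14), v(1.14)) ≈ (-1.1477, -0.4890)

-1.1477, -0.4890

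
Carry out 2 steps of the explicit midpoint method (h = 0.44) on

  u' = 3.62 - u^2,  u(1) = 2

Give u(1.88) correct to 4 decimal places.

Midpoint: k1 = f(x_n, u_n); k2 = f(x_n + h/2, u_n + (h/2)·k1); u_{n+1} = u_n + h·k2.
x=1.000000, u=2.000000:
  k1 = f(1.000000, 2.000000) = -0.380000
  k2 = f(1.220000, 1.916400) = -0.052589
  u ← 2.000000 + 0.44·(-0.052589) = 1.976861
x=1.440000, u=1.976861:
  k1 = f(1.440000, 1.976861) = -0.287979
  k2 = f(1.660000, 1.913506) = -0.041503
  u ← 1.976861 + 0.44·(-0.041503) = 1.958599
u(1.88) ≈ 1.9586

1.9586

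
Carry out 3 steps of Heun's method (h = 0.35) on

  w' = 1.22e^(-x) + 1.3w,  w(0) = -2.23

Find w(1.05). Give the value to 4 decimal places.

Heun: k1 = f(x_n, w_n); k2 = f(x_n + h, w_n + h·k1); w_{n+1} = w_n + (h/2)·(k1 + k2).
x=0.000000, w=-2.230000:
  k1 = f(0.000000, -2.230000) = -1.679000
  k2 = f(0.350000, -2.817650) = -2.803226
  w ← -2.230000 + (0.35/2)·(-1.679000 + (-2.803226)) = -3.014389
x=0.350000, w=-3.014389:
  k1 = f(0.350000, -3.014389) = -3.058987
  k2 = f(0.700000, -4.085035) = -4.704711
  w ← -3.014389 + (0.35/2)·(-3.058987 + (-4.704711)) = -4.373037
x=0.700000, w=-4.373037:
  k1 = f(0.700000, -4.373037) = -5.079114
  k2 = f(1.050000, -6.150726) = -7.569020
  w ← -4.373037 + (0.35/2)·(-5.079114 + (-7.569020)) = -6.586460
w(1.05) ≈ -6.5865

-6.5865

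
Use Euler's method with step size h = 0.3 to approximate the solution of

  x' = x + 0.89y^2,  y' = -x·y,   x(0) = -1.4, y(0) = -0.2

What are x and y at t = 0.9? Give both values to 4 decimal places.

Euler on (x,y): x_{n+1} = x_n + h·x', y_{n+1} = y_n + h·y'.
0.000000: (-1.400000, -0.200000); f=(-1.364400, -0.280000) → (-1.809320, -0.284000)
0.300000: (-1.809320, -0.284000); f=(-1.737536, -0.513847) → (-2.330581, -0.438154)
0.600000: (-2.330581, -0.438154); f=(-2.159720, -1.021153) → (-2.978497, -0.744500)
(x(0.9), y(0.9)) ≈ (-2.9785, -0.7445)

-2.9785, -0.7445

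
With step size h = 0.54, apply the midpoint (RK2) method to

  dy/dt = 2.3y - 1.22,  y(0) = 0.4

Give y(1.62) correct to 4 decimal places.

-3.0383

Midpoint: k1 = f(t_n, y_n); k2 = f(t_n + h/2, y_n + (h/2)·k1); y_{n+1} = y_n + h·k2.
t=0.000000, y=0.400000:
  k1 = f(0.000000, 0.400000) = -0.300000
  k2 = f(0.270000, 0.319000) = -0.486300
  y ← 0.400000 + 0.54·(-0.486300) = 0.137398
t=0.540000, y=0.137398:
  k1 = f(0.540000, 0.137398) = -0.903985
  k2 = f(0.810000, -0.106678) = -1.465359
  y ← 0.137398 + 0.54·(-1.465359) = -0.653896
t=1.080000, y=-0.653896:
  k1 = f(1.080000, -0.653896) = -2.723961
  k2 = f(1.350000, -1.389365) = -4.415540
  y ← -0.653896 + 0.54·(-4.415540) = -3.038287
y(1.62) ≈ -3.0383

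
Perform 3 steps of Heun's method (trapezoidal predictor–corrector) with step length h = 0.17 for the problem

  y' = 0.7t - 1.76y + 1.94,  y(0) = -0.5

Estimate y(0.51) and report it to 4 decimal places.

0.5088

Heun: k1 = f(t_n, y_n); k2 = f(t_n + h, y_n + h·k1); y_{n+1} = y_n + (h/2)·(k1 + k2).
t=0.000000, y=-0.500000:
  k1 = f(0.000000, -0.500000) = 2.820000
  k2 = f(0.170000, -0.020600) = 2.095256
  y ← -0.500000 + (0.17/2)·(2.820000 + 2.095256) = -0.082203
t=0.170000, y=-0.082203:
  k1 = f(0.170000, -0.082203) = 2.203678
  k2 = f(0.340000, 0.292422) = 1.663337
  y ← -0.082203 + (0.17/2)·(2.203678 + 1.663337) = 0.246493
t=0.340000, y=0.246493:
  k1 = f(0.340000, 0.246493) = 1.744172
  k2 = f(0.510000, 0.543002) = 1.341316
  y ← 0.246493 + (0.17/2)·(1.744172 + 1.341316) = 0.508760
y(0.51) ≈ 0.5088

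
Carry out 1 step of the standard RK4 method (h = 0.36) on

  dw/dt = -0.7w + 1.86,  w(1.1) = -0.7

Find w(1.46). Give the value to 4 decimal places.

0.0478

RK4: k1 = f(t_n, w_n); k2 = f(t_n + h/2, w_n + (h/2)·k1); k3 = f(t_n + h/2, w_n + (h/2)·k2); k4 = f(t_n + h, w_n + h·k3); w_{n+1} = w_n + (h/6)·(k1 + 2k2 + 2k3 + k4).
t=1.100000, w=-0.700000:
  k1 = f(1.100000, -0.700000) = 2.350000
  k2 = f(1.280000, -0.277000) = 2.053900
  k3 = f(1.280000, -0.330298) = 2.091209
  k4 = f(1.460000, 0.052835) = 1.823015
  w ← -0.700000 + (0.36/6)·(k1 + 2k2 + 2k3 + k4) = 0.047794
w(1.46) ≈ 0.0478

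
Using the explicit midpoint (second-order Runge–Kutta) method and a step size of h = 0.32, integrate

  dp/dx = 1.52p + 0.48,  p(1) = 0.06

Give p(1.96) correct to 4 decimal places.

1.2370

Midpoint: k1 = f(x_n, p_n); k2 = f(x_n + h/2, p_n + (h/2)·k1); p_{n+1} = p_n + h·k2.
x=1.000000, p=0.060000:
  k1 = f(1.000000, 0.060000) = 0.571200
  k2 = f(1.160000, 0.151392) = 0.710116
  p ← 0.060000 + 0.32·0.710116 = 0.287237
x=1.320000, p=0.287237:
  k1 = f(1.320000, 0.287237) = 0.916600
  k2 = f(1.480000, 0.433893) = 1.139518
  p ← 0.287237 + 0.32·1.139518 = 0.651883
x=1.640000, p=0.651883:
  k1 = f(1.640000, 0.651883) = 1.470862
  k2 = f(1.800000, 0.887221) = 1.828575
  p ← 0.651883 + 0.32·1.828575 = 1.237027
p(1.96) ≈ 1.2370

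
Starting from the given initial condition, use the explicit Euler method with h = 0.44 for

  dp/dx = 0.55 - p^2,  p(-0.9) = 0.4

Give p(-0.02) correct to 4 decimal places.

Euler: p_{n+1} = p_n + h·f(x_n, p_n).
x=-0.900000, p=0.400000: f=0.390000 → p ← 0.400000 + 0.44·0.390000 = 0.571600
x=-0.460000, p=0.571600: f=0.223273 → p ← 0.571600 + 0.44·0.223273 = 0.669840
p(-0.02) ≈ 0.6698

0.6698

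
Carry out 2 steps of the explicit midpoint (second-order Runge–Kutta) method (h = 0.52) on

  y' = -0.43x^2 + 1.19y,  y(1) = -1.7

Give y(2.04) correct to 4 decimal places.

-7.2071

Midpoint: k1 = f(x_n, y_n); k2 = f(x_n + h/2, y_n + (h/2)·k1); y_{n+1} = y_n + h·k2.
x=1.000000, y=-1.700000:
  k1 = f(1.000000, -1.700000) = -2.453000
  k2 = f(1.260000, -2.337780) = -3.464626
  y ← -1.700000 + 0.52·(-3.464626) = -3.501606
x=1.520000, y=-3.501606:
  k1 = f(1.520000, -3.501606) = -5.160383
  k2 = f(1.780000, -4.843305) = -7.125945
  y ← -3.501606 + 0.52·(-7.125945) = -7.207097
y(2.04) ≈ -7.2071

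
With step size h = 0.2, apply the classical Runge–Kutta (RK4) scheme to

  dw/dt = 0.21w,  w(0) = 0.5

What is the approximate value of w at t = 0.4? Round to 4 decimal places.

0.5438

RK4: k1 = f(t_n, w_n); k2 = f(t_n + h/2, w_n + (h/2)·k1); k3 = f(t_n + h/2, w_n + (h/2)·k2); k4 = f(t_n + h, w_n + h·k3); w_{n+1} = w_n + (h/6)·(k1 + 2k2 + 2k3 + k4).
t=0.000000, w=0.500000:
  k1 = f(0.000000, 0.500000) = 0.105000
  k2 = f(0.100000, 0.510500) = 0.107205
  k3 = f(0.100000, 0.510721) = 0.107251
  k4 = f(0.200000, 0.521450) = 0.109505
  w ← 0.500000 + (0.2/6)·(k1 + 2k2 + 2k3 + k4) = 0.521447
t=0.200000, w=0.521447:
  k1 = f(0.200000, 0.521447) = 0.109504
  k2 = f(0.300000, 0.532398) = 0.111804
  k3 = f(0.300000, 0.532628) = 0.111852
  k4 = f(0.400000, 0.543818) = 0.114202
  w ← 0.521447 + (0.2/6)·(k1 + 2k2 + 2k3 + k4) = 0.543814
w(0.4) ≈ 0.5438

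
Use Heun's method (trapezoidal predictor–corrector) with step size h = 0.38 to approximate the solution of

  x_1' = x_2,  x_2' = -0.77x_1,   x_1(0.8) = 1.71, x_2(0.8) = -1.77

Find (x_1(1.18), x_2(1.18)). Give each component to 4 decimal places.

0.9423, -2.1719

Heun on (x_1,x_2): k1 = f(s_n, state_n); k2 = f(s_n + h, state_n + h·k1); state_{n+1} = state_n + (h/2)·(k1 + k2).
0.800000: (1.710000, -1.770000)
  k1 = (-1.770000, -1.316700)
  predictor → (1.037400, -2.270346)
  k2 = (-2.270346, -0.798798)
  → (0.942334, -2.171945)
(x_1(1.18), x_2(1.18)) ≈ (0.9423, -2.1719)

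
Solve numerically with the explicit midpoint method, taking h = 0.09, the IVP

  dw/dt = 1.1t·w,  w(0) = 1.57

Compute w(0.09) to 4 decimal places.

1.5770

Midpoint: k1 = f(t_n, w_n); k2 = f(t_n + h/2, w_n + (h/2)·k1); w_{n+1} = w_n + h·k2.
t=0.000000, w=1.570000:
  k1 = f(0.000000, 1.570000) = 0.000000
  k2 = f(0.045000, 1.570000) = 0.077715
  w ← 1.570000 + 0.09·0.077715 = 1.576994
w(0.09) ≈ 1.5770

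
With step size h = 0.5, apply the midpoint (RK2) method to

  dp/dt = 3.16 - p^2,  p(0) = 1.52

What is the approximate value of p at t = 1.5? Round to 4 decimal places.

1.6812

Midpoint: k1 = f(t_n, p_n); k2 = f(t_n + h/2, p_n + (h/2)·k1); p_{n+1} = p_n + h·k2.
t=0.000000, p=1.520000:
  k1 = f(0.000000, 1.520000) = 0.849600
  k2 = f(0.250000, 1.732400) = 0.158790
  p ← 1.520000 + 0.5·0.158790 = 1.599395
t=0.500000, p=1.599395:
  k1 = f(0.500000, 1.599395) = 0.601935
  k2 = f(0.750000, 1.749879) = 0.097924
  p ← 1.599395 + 0.5·0.097924 = 1.648357
t=1.000000, p=1.648357:
  k1 = f(1.000000, 1.648357) = 0.442919
  k2 = f(1.250000, 1.759087) = 0.065614
  p ← 1.648357 + 0.5·0.065614 = 1.681164
p(1.5) ≈ 1.6812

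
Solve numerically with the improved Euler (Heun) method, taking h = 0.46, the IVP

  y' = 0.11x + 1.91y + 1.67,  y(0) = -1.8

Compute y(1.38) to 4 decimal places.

Heun: k1 = f(x_n, y_n); k2 = f(x_n + h, y_n + h·k1); y_{n+1} = y_n + (h/2)·(k1 + k2).
x=0.000000, y=-1.800000:
  k1 = f(0.000000, -1.800000) = -1.768000
  k2 = f(0.460000, -2.613280) = -3.270765
  y ← -1.800000 + (0.46/2)·(-1.768000 + (-3.270765)) = -2.958916
x=0.460000, y=-2.958916:
  k1 = f(0.460000, -2.958916) = -3.930929
  k2 = f(0.920000, -4.767143) = -7.334044
  y ← -2.958916 + (0.46/2)·(-3.930929 + (-7.334044)) = -5.549860
x=0.920000, y=-5.549860:
  k1 = f(0.920000, -5.549860) = -8.829032
  k2 = f(1.380000, -9.611215) = -16.535620
  y ← -5.549860 + (0.46/2)·(-8.829032 + (-16.535620)) = -11.383730
y(1.38) ≈ -11.3837

-11.3837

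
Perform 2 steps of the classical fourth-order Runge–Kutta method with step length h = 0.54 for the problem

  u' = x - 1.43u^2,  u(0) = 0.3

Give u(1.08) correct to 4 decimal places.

0.6205

RK4: k1 = f(x_n, u_n); k2 = f(x_n + h/2, u_n + (h/2)·k1); k3 = f(x_n + h/2, u_n + (h/2)·k2); k4 = f(x_n + h, u_n + h·k3); u_{n+1} = u_n + (h/6)·(k1 + 2k2 + 2k3 + k4).
x=0.000000, u=0.300000:
  k1 = f(0.000000, 0.300000) = -0.128700
  k2 = f(0.270000, 0.265251) = 0.169388
  k3 = f(0.270000, 0.345735) = 0.099069
  k4 = f(0.540000, 0.353497) = 0.361307
  u ← 0.300000 + (0.54/6)·(k1 + 2k2 + 2k3 + k4) = 0.369257
x=0.540000, u=0.369257:
  k1 = f(0.540000, 0.369257) = 0.345019
  k2 = f(0.810000, 0.462412) = 0.504231
  k3 = f(0.810000, 0.505399) = 0.444738
  k4 = f(1.080000, 0.609415) = 0.548917
  u ← 0.369257 + (0.54/6)·(k1 + 2k2 + 2k3 + k4) = 0.620525
u(1.08) ≈ 0.6205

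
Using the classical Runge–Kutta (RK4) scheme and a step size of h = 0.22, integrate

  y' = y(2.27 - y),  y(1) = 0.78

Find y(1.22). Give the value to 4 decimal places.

RK4: k1 = f(s_n, y_n); k2 = f(s_n + h/2, y_n + (h/2)·k1); k3 = f(s_n + h/2, y_n + (h/2)·k2); k4 = f(s_n + h, y_n + h·k3); y_{n+1} = y_n + (h/6)·(k1 + 2k2 + 2k3 + k4).
s=1.000000, y=0.780000:
  k1 = f(1.000000, 0.780000) = 1.162200
  k2 = f(1.110000, 0.907842) = 1.236624
  k3 = f(1.110000, 0.916029) = 1.240277
  k4 = f(1.220000, 1.052861) = 1.281478
  y ← 0.780000 + (0.22/6)·(k1 + 2k2 + 2k3 + k4) = 1.051241
y(1.22) ≈ 1.0512

1.0512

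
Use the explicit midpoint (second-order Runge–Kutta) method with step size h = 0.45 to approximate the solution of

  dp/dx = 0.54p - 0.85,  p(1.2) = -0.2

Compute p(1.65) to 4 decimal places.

Midpoint: k1 = f(x_n, p_n); k2 = f(x_n + h/2, p_n + (h/2)·k1); p_{n+1} = p_n + h·k2.
x=1.200000, p=-0.200000:
  k1 = f(1.200000, -0.200000) = -0.958000
  k2 = f(1.425000, -0.415550) = -1.074397
  p ← -0.200000 + 0.45·(-1.074397) = -0.683479
p(1.65) ≈ -0.6835

-0.6835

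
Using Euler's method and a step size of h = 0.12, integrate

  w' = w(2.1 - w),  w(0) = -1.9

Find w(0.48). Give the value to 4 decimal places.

-17.6738

Euler: w_{n+1} = w_n + h·f(s_n, w_n).
s=0.000000, w=-1.900000: f=-7.600000 → w ← -1.900000 + 0.12·(-7.600000) = -2.812000
s=0.120000, w=-2.812000: f=-13.812544 → w ← -2.812000 + 0.12·(-13.812544) = -4.469505
s=0.240000, w=-4.469505: f=-29.362439 → w ← -4.469505 + 0.12·(-29.362439) = -7.992998
s=0.360000, w=-7.992998: f=-80.673311 → w ← -7.992998 + 0.12·(-80.673311) = -17.673795
w(0.48) ≈ -17.6738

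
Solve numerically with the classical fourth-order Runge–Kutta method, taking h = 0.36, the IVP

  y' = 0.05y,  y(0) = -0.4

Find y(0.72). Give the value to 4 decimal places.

-0.4147

RK4: k1 = f(x_n, y_n); k2 = f(x_n + h/2, y_n + (h/2)·k1); k3 = f(x_n + h/2, y_n + (h/2)·k2); k4 = f(x_n + h, y_n + h·k3); y_{n+1} = y_n + (h/6)·(k1 + 2k2 + 2k3 + k4).
x=0.000000, y=-0.400000:
  k1 = f(0.000000, -0.400000) = -0.020000
  k2 = f(0.180000, -0.403600) = -0.020180
  k3 = f(0.180000, -0.403632) = -0.020182
  k4 = f(0.360000, -0.407265) = -0.020363
  y ← -0.400000 + (0.36/6)·(k1 + 2k2 + 2k3 + k4) = -0.407265
x=0.360000, y=-0.407265:
  k1 = f(0.360000, -0.407265) = -0.020363
  k2 = f(0.540000, -0.410931) = -0.020547
  k3 = f(0.540000, -0.410964) = -0.020548
  k4 = f(0.720000, -0.414663) = -0.020733
  y ← -0.407265 + (0.36/6)·(k1 + 2k2 + 2k3 + k4) = -0.414662
y(0.72) ≈ -0.4147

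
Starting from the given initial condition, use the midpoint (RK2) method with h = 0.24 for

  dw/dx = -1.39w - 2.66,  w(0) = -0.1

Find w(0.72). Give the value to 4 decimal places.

-1.2309

Midpoint: k1 = f(x_n, w_n); k2 = f(x_n + h/2, w_n + (h/2)·k1); w_{n+1} = w_n + h·k2.
x=0.000000, w=-0.100000:
  k1 = f(0.000000, -0.100000) = -2.521000
  k2 = f(0.120000, -0.402520) = -2.100497
  w ← -0.100000 + 0.24·(-2.100497) = -0.604119
x=0.240000, w=-0.604119:
  k1 = f(0.240000, -0.604119) = -1.820274
  k2 = f(0.360000, -0.822552) = -1.516652
  w ← -0.604119 + 0.24·(-1.516652) = -0.968116
x=0.480000, w=-0.968116:
  k1 = f(0.480000, -0.968116) = -1.314319
  k2 = f(0.600000, -1.125834) = -1.095090
  w ← -0.968116 + 0.24·(-1.095090) = -1.230938
w(0.72) ≈ -1.2309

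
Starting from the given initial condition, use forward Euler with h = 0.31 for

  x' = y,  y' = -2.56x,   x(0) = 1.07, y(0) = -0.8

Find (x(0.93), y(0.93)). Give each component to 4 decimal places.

-0.4027, -2.5481

Euler on (x,y): x_{n+1} = x_n + h·x', y_{n+1} = y_n + h·y'.
0.000000: (1.070000, -0.800000); f=(-0.800000, -2.739200) → (0.822000, -1.649152)
0.310000: (0.822000, -1.649152); f=(-1.649152, -2.104320) → (0.310763, -2.301491)
0.620000: (0.310763, -2.301491); f=(-2.301491, -0.795553) → (-0.402699, -2.548113)
(x(0.93), y(0.93)) ≈ (-0.4027, -2.5481)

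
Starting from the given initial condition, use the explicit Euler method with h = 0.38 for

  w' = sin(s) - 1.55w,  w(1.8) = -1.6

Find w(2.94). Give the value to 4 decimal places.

0.2883

Euler: w_{n+1} = w_n + h·f(s_n, w_n).
s=1.800000, w=-1.600000: f=3.453848 → w ← -1.600000 + 0.38·3.453848 = -0.287538
s=2.180000, w=-0.287538: f=1.265788 → w ← -0.287538 + 0.38·1.265788 = 0.193461
s=2.560000, w=0.193461: f=0.249490 → w ← 0.193461 + 0.38·0.249490 = 0.288268
w(2.94) ≈ 0.2883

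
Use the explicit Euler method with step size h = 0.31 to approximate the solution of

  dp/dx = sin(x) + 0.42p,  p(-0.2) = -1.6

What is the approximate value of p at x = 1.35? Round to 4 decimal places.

Euler: p_{n+1} = p_n + h·f(x_n, p_n).
x=-0.200000, p=-1.600000: f=-0.870669 → p ← -1.600000 + 0.31·(-0.870669) = -1.869907
x=0.110000, p=-1.869907: f=-0.675583 → p ← -1.869907 + 0.31·(-0.675583) = -2.079338
x=0.420000, p=-2.079338: f=-0.465562 → p ← -2.079338 + 0.31·(-0.465562) = -2.223662
x=0.730000, p=-2.223662: f=-0.267069 → p ← -2.223662 + 0.31·(-0.267069) = -2.306454
x=1.040000, p=-2.306454: f=-0.106306 → p ← -2.306454 + 0.31·(-0.106306) = -2.339408
p(1.35) ≈ -2.3394

-2.3394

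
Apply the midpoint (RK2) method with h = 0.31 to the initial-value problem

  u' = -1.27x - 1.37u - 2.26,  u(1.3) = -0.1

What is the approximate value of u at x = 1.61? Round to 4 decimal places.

-1.0825

Midpoint: k1 = f(x_n, u_n); k2 = f(x_n + h/2, u_n + (h/2)·k1); u_{n+1} = u_n + h·k2.
x=1.300000, u=-0.100000:
  k1 = f(1.300000, -0.100000) = -3.774000
  k2 = f(1.455000, -0.684970) = -3.169441
  u ← -0.100000 + 0.31·(-3.169441) = -1.082527
u(1.61) ≈ -1.0825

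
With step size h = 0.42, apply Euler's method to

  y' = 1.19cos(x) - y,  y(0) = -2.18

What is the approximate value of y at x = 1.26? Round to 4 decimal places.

0.3411

Euler: y_{n+1} = y_n + h·f(x_n, y_n).
x=0.000000, y=-2.180000: f=3.370000 → y ← -2.180000 + 0.42·3.370000 = -0.764600
x=0.420000, y=-0.764600: f=1.851176 → y ← -0.764600 + 0.42·1.851176 = 0.012894
x=0.840000, y=0.012894: f=0.781387 → y ← 0.012894 + 0.42·0.781387 = 0.341076
y(1.26) ≈ 0.3411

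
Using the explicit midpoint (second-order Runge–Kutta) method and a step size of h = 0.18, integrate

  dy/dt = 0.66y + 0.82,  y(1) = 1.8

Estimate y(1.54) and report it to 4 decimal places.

Midpoint: k1 = f(t_n, y_n); k2 = f(t_n + h/2, y_n + (h/2)·k1); y_{n+1} = y_n + h·k2.
t=1.000000, y=1.800000:
  k1 = f(1.000000, 1.800000) = 2.008000
  k2 = f(1.090000, 1.980720) = 2.127275
  y ← 1.800000 + 0.18·2.127275 = 2.182910
t=1.180000, y=2.182910:
  k1 = f(1.180000, 2.182910) = 2.260720
  k2 = f(1.270000, 2.386374) = 2.395007
  y ← 2.182910 + 0.18·2.395007 = 2.614011
t=1.360000, y=2.614011:
  k1 = f(1.360000, 2.614011) = 2.545247
  k2 = f(1.450000, 2.843083) = 2.696435
  y ← 2.614011 + 0.18·2.696435 = 3.099369
y(1.54) ≈ 3.0994

3.0994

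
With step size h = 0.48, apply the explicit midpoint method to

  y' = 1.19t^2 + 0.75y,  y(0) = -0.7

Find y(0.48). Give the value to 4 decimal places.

-0.9645

Midpoint: k1 = f(t_n, y_n); k2 = f(t_n + h/2, y_n + (h/2)·k1); y_{n+1} = y_n + h·k2.
t=0.000000, y=-0.700000:
  k1 = f(0.000000, -0.700000) = -0.525000
  k2 = f(0.240000, -0.826000) = -0.550956
  y ← -0.700000 + 0.48·(-0.550956) = -0.964459
y(0.48) ≈ -0.9645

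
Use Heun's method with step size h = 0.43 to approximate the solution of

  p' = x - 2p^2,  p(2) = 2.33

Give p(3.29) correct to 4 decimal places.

Heun: k1 = f(x_n, p_n); k2 = f(x_n + h, p_n + h·k1); p_{n+1} = p_n + (h/2)·(k1 + k2).
x=2.000000, p=2.330000:
  k1 = f(2.000000, 2.330000) = -8.857800
  k2 = f(2.430000, -1.478854) = -1.944018
  p ← 2.330000 + (0.43/2)·(-8.857800 + (-1.944018)) = 0.007609
x=2.430000, p=0.007609:
  k1 = f(2.430000, 0.007609) = 2.429884
  k2 = f(2.860000, 1.052459) = 0.644659
  p ← 0.007609 + (0.43/2)·(2.429884 + 0.644659) = 0.668636
x=2.860000, p=0.668636:
  k1 = f(2.860000, 0.668636) = 1.965852
  k2 = f(3.290000, 1.513952) = -1.294103
  p ← 0.668636 + (0.43/2)·(1.965852 + (-1.294103)) = 0.813062
p(3.29) ≈ 0.8131

0.8131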